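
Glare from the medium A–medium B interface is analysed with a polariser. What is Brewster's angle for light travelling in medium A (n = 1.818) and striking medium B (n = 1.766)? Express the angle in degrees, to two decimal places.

Here n₂/n₁ = 1.766/1.818 = 0.9714, and Brewster's law gives tan θ_B = n₂/n₁. Taking the arctangent, θ_B = 44.17°.

θ_B ≈ 44.17°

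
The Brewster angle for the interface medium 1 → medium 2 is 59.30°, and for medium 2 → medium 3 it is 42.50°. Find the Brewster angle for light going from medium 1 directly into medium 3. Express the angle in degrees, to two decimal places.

θ_B ≈ 57.06°

tan θ_B(1→2) = n₂/n₁ = tan 59.30° = 1.6842.
tan θ_B(2→3) = n₃/n₂ = tan 42.50° = 0.9163.
Multiplying, n₃/n₁ = 1.6842 × 0.9163 = 1.5433, and θ_B(1→3) = arctan 1.5433 = 57.06°.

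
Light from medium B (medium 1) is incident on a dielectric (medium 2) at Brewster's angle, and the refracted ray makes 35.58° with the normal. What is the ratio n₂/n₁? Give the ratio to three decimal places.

n₂/n₁ ≈ 1.398

At Brewster incidence θ_B = 90° − θ_t = 90° − 35.58° = 54.42°.
tan θ_B = n₂/n₁, so n₂/n₁ = tan 54.42° = 1.398.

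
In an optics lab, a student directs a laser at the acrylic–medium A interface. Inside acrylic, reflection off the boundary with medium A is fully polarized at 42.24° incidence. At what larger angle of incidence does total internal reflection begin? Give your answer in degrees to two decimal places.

n₂/n₁ = tan 42.24° = 0.9080; the critical angle satisfies sin θ_c = n₂/n₁.
θ_c = arcsin(0.9080) = 65.23°.

θ_c ≈ 65.23°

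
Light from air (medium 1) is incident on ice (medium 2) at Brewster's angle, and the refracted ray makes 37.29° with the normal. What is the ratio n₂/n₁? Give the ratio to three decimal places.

n₂/n₁ ≈ 1.313

At Brewster incidence θ_B = 90° − θ_t = 90° − 37.29° = 52.71°.
tan θ_B = n₂/n₁, so n₂/n₁ = tan 52.71° = 1.313.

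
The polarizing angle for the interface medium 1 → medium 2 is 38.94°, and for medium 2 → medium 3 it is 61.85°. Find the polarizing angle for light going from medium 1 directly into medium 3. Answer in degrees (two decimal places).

n₂/n₁ = tan 38.94° = 0.8081 and n₃/n₂ = tan 61.85° = 1.8689.
n₃/n₁ = 1.5102. Then tan θ_B(1→3) = n₃/n₁, so θ_B(1→3) = arctan(1.5102) = 56.49°.

θ_B ≈ 56.49°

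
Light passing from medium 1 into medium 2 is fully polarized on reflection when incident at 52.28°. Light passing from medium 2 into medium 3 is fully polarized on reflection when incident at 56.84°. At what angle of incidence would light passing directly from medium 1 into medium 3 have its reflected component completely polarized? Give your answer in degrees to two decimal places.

θ_B ≈ 63.19°

Each Brewster angle gives a ratio: n₂/n₁ = tan 52.28° = 1.2929, n₃/n₂ = tan 56.84° = 1.5305.
n₃/n₁ = 1.9788. Then tan θ_B(1→3) = n₃/n₁, so θ_B(1→3) = arctan(1.9788) = 63.19°.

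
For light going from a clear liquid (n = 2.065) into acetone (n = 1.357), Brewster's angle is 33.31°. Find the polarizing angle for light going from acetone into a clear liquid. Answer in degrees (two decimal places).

tan θ_B' = n₁/n₂ = 1/tan θ_B, so θ_B' = 90° − θ_B.
θ_B' = 90° − 33.31° = 56.69°.

θ_B' ≈ 56.69°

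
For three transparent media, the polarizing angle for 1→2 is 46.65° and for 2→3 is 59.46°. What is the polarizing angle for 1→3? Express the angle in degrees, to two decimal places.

θ_B ≈ 60.88°

tan θ_B(1→2) = n₂/n₁ = tan 46.65° = 1.0593.
tan θ_B(2→3) = n₃/n₂ = tan 59.46° = 1.6950.
So n₃/n₁ = (n₂/n₁)(n₃/n₂) = 1.0593 × 1.6950 = 1.7955.
θ_B(1→3) = arctan(1.7955) = 60.88°.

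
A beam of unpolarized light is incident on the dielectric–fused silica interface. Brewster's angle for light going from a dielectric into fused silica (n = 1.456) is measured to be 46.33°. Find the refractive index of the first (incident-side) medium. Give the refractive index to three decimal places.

n ≈ 1.390

Full polarization of the reflected beam means tan θ_B = n₂/n₁, where n₁ is the incident medium (a dielectric).
n₁ = n₂ / tan θ_B = 1.456 / tan 46.33° = 1.390.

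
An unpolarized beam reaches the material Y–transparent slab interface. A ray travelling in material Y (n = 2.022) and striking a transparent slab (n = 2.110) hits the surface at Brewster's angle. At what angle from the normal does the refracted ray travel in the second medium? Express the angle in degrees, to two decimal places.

θ_B = arctan(n₂/n₁) = arctan(2.110/2.022) = 46.22°.
The refracted ray is perpendicular to the reflected ray, so θ_t = 90° − θ_B = 43.78°.

θ_t ≈ 43.78°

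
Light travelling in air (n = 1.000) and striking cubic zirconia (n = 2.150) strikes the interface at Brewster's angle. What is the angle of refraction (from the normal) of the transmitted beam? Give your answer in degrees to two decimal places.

θ_t ≈ 24.94°

tan θ_B = n₂/n₁ = 2.150/1.000 = 2.1500, so θ_B = 65.06°.
At Brewster's angle the reflected and refracted rays are perpendicular, so θ_t = 90° − θ_B = 90° − 65.06° = 24.94°.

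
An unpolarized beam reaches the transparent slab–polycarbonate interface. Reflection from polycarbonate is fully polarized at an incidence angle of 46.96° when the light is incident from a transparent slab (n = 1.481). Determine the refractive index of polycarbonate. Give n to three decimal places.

Full polarization of the reflected beam means tan θ_B = n₂/n₁, where n₁ is the incident medium (a transparent slab).
n₂ = n₁ tan θ_B = 1.481 × tan 46.96° = 1.586.

n ≈ 1.586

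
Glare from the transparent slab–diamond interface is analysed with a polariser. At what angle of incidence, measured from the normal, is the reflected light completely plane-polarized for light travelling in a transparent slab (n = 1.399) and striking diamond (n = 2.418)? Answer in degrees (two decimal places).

θ_B ≈ 59.95°

At Brewster's angle the reflected and refracted rays are perpendicular, which with Snell's law gives tan θ_B = n₂/n₁.
tan θ_B = n₂/n₁ = 2.418/1.399 = 1.7284. Taking the arctangent, θ_B = 59.95°.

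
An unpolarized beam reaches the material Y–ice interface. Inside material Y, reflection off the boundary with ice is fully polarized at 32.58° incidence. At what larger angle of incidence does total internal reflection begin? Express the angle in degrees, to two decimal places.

tan θ_B = n₂/n₁ = tan 32.58° = 0.6390.
Total internal reflection: sin θ_c = n₂/n₁ = 0.6390.
θ_c = arcsin(0.6390) = 39.72°.

θ_c ≈ 39.72°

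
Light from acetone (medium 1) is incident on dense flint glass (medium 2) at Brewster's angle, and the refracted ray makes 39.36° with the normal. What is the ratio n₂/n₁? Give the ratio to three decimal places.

θ_B + θ_t = 90°, so θ_B = 90° − 39.36° = 50.64°.
tan θ_B = n₂/n₁, so n₂/n₁ = tan 50.64° = 1.219.

n₂/n₁ ≈ 1.219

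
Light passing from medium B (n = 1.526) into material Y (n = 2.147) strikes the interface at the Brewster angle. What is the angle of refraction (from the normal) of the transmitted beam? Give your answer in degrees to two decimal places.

θ_t ≈ 35.40°

tan θ_B = n₂/n₁ = 2.147/1.526 = 1.4069, so θ_B = 54.60°.
At Brewster's angle the reflected and refracted rays are perpendicular, so θ_t = 90° − θ_B = 90° − 54.60° = 35.40°.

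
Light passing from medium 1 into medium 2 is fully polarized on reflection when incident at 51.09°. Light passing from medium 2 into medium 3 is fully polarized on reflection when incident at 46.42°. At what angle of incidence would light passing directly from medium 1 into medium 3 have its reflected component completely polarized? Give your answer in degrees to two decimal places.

Each Brewster angle gives a ratio: n₂/n₁ = tan 51.09° = 1.2389, n₃/n₂ = tan 46.42° = 1.0508.
So n₃/n₁ = (n₂/n₁)(n₃/n₂) = 1.2389 × 1.0508 = 1.3019.
θ_B(1→3) = arctan(1.3019) = 52.47°.

θ_B ≈ 52.47°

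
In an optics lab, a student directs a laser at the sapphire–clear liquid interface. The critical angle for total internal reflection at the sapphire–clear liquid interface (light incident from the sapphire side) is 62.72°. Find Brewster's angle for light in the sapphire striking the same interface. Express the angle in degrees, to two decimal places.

θ_B ≈ 41.63°

At the critical angle sin θ_c = n₂/n₁, giving n₂/n₁ = sin 62.72° = 0.8888.
Then tan θ_B = n₂/n₁ = 0.8888, so θ_B = arctan 0.8888 = 41.63°.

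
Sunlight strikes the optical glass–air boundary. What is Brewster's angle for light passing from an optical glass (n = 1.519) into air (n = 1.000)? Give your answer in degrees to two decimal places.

θ_B ≈ 33.36°

At Brewster's angle the reflected and refracted rays are perpendicular, which with Snell's law gives tan θ_B = n₂/n₁.
Brewster's condition: tan θ_B = n₂/n₁ = 1.000/1.519 = 0.6583.
θ_B = arctan(0.6583) = 33.36°.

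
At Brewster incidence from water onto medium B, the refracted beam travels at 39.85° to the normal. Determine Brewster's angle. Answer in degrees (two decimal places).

θ_B ≈ 50.15°

Since the reflected and refracted rays are at right angles at the polarizing angle, θ_B + θ_t = 90°.
θ_B = 90° − 39.85° = 50.15°.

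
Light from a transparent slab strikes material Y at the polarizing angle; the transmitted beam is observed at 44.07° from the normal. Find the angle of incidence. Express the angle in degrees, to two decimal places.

θ_B ≈ 45.93°

At Brewster's angle the reflected and refracted rays are perpendicular, so θ_B + θ_t = 90°.
θ_B = 90° − 44.07° = 45.93°.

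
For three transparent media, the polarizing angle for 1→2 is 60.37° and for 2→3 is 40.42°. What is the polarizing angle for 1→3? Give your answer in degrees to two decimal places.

θ_B ≈ 56.26°

Each Brewster angle gives a ratio: n₂/n₁ = tan 60.37° = 1.7582, n₃/n₂ = tan 40.42° = 0.8517.
So n₃/n₁ = (n₂/n₁)(n₃/n₂) = 1.7582 × 0.8517 = 1.4974.
θ_B(1→3) = arctan(1.4974) = 56.26°.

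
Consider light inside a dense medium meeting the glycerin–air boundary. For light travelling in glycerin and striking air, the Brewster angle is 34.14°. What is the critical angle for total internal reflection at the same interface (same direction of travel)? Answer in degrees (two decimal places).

tan θ_B = n₂/n₁ = tan 34.14° = 0.6781.
Total internal reflection: sin θ_c = n₂/n₁ = 0.6781.
θ_c = arcsin(0.6781) = 42.69°.

θ_c ≈ 42.69°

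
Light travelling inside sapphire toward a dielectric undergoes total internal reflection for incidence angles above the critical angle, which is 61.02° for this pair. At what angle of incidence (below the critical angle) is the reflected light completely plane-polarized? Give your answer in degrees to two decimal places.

θ_B ≈ 41.18°

At the critical angle sin θ_c = n₂/n₁, giving n₂/n₁ = sin 61.02° = 0.8748.
Then tan θ_B = n₂/n₁ = 0.8748, so θ_B = arctan 0.8748 = 41.18°.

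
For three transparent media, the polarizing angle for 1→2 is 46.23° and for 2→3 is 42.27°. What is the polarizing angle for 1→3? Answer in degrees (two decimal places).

θ_B ≈ 43.50°

tan θ_B(1→2) = n₂/n₁ = tan 46.23° = 1.0439.
tan θ_B(2→3) = n₃/n₂ = tan 42.27° = 0.9090.
Multiplying, n₃/n₁ = 1.0439 × 0.9090 = 0.9489, and θ_B(1→3) = arctan 0.9489 = 43.50°.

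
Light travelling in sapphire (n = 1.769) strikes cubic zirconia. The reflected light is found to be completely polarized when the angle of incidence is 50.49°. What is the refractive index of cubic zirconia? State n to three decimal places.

Brewster's law: tan θ_B = n₂/n₁ (light incident in sapphire, refracted into cubic zirconia).
n₂ = n₁ tan θ_B = 1.769 × tan 50.49° = 2.145.

n ≈ 2.145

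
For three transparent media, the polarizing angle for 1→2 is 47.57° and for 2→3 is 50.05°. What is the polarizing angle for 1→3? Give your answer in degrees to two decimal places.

θ_B ≈ 52.56°

Each Brewster angle gives a ratio: n₂/n₁ = tan 47.57° = 1.0940, n₃/n₂ = tan 50.05° = 1.1939.
So n₃/n₁ = (n₂/n₁)(n₃/n₂) = 1.0940 × 1.1939 = 1.3061.
θ_B(1→3) = arctan(1.3061) = 52.56°.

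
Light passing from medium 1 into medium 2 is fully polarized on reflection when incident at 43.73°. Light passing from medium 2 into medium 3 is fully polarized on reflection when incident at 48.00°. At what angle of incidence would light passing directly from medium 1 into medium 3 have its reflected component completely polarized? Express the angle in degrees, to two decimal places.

θ_B ≈ 46.73°

Each Brewster angle gives a ratio: n₂/n₁ = tan 43.73° = 0.9566, n₃/n₂ = tan 48.00° = 1.1106.
n₃/n₁ = 1.0624. Then tan θ_B(1→3) = n₃/n₁, so θ_B(1→3) = arctan(1.0624) = 46.73°.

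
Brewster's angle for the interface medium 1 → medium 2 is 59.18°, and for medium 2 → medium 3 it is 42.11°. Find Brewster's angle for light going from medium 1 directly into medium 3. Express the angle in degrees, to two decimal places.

Each Brewster angle gives a ratio: n₂/n₁ = tan 59.18° = 1.6762, n₃/n₂ = tan 42.11° = 0.9039.
n₃/n₁ = 1.5151. Then tan θ_B(1→3) = n₃/n₁, so θ_B(1→3) = arctan(1.5151) = 56.57°.

θ_B ≈ 56.57°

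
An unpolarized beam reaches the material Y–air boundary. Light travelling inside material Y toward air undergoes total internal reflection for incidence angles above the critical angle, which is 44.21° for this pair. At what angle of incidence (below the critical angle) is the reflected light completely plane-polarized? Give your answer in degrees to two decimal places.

θ_B ≈ 34.89°

n₂/n₁ = sin θ_c = sin 44.21° = 0.6973.
tan θ_B equals the same ratio, so θ_B = arctan(0.6973) = 34.89°.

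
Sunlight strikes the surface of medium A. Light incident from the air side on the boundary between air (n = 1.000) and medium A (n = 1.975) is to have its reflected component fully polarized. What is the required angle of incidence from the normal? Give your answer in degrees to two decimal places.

Here n₂/n₁ = 1.975/1.000 = 1.9750, and Brewster's law gives tan θ_B = n₂/n₁.
So θ_B = arctan 1.9750 = 63.15°.

θ_B ≈ 63.15°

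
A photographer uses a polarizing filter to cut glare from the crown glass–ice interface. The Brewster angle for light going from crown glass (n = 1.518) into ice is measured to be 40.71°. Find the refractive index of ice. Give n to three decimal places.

Brewster's law: tan θ_B = n₂/n₁ (light incident in crown glass, refracted into ice).
n₂ = n₁ tan θ_B = 1.518 × tan 40.71° = 1.306.

n ≈ 1.306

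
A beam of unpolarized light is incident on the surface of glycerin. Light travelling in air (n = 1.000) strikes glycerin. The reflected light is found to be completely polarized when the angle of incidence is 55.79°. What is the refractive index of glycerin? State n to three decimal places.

n ≈ 1.471

Full polarization of the reflected beam means tan θ_B = n₂/n₁, where n₁ is the incident medium (air).
n₂ = n₁ tan θ_B = 1.000 × tan 55.79° = 1.471.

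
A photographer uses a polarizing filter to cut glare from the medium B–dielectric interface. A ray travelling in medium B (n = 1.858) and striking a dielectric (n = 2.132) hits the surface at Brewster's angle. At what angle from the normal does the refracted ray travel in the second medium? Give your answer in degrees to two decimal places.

θ_B = arctan(n₂/n₁) = arctan(2.132/1.858) = 48.93°.
The refracted ray is perpendicular to the reflected ray, so θ_t = 90° − θ_B = 41.07°.

θ_t ≈ 41.07°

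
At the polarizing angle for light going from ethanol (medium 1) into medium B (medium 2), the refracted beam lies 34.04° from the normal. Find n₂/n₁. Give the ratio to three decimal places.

At Brewster incidence θ_B = 90° − θ_t = 90° − 34.04° = 55.96°.
tan θ_B = n₂/n₁, so n₂/n₁ = tan 55.96° = 1.480.

n₂/n₁ ≈ 1.480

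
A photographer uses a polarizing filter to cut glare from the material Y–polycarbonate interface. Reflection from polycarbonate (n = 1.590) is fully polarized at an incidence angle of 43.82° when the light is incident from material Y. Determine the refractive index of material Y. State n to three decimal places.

At Brewster's angle, tan θ_B = n₂/n₁ with n₁ on the incident side (material Y) and n₂ on the transmitted side (polycarbonate).
n₁ = n₂ / tan θ_B = 1.590 / tan 43.82° = 1.657.

n ≈ 1.657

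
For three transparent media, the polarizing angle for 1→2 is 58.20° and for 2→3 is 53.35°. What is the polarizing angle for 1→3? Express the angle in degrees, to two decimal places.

θ_B ≈ 65.24°

tan θ_B(1→2) = n₂/n₁ = tan 58.20° = 1.6128.
tan θ_B(2→3) = n₃/n₂ = tan 53.35° = 1.3440.
So n₃/n₁ = (n₂/n₁)(n₃/n₂) = 1.6128 × 1.3440 = 2.1677.
θ_B(1→3) = arctan(2.1677) = 65.24°.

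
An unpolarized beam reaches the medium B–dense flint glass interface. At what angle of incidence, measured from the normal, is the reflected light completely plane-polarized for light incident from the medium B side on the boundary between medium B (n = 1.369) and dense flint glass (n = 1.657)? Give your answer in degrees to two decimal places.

θ_B ≈ 50.44°

Here n₂/n₁ = 1.657/1.369 = 1.2104, and Brewster's law gives tan θ_B = n₂/n₁.
So θ_B = arctan 1.2104 = 50.44°.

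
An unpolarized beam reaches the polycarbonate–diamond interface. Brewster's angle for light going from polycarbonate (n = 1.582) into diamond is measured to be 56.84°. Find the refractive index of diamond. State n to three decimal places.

n ≈ 2.421

At Brewster's angle, tan θ_B = n₂/n₁ with n₁ on the incident side (polycarbonate) and n₂ on the transmitted side (diamond).
n₂ = n₁ tan θ_B = 1.582 × tan 56.84° = 2.421.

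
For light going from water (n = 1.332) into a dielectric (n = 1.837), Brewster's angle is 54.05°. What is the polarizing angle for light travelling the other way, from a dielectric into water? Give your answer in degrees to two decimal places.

θ_B' ≈ 35.95°

The two Brewster angles are complementary: θ_B' = 90° − θ_B = 90° − 54.05° = 35.95°.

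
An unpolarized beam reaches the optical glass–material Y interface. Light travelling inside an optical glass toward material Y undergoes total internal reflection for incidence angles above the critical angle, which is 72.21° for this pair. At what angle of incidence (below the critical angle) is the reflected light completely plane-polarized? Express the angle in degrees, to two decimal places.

θ_B ≈ 43.60°

sin θ_c = n₂/n₁, so n₂/n₁ = sin 72.21° = 0.9522.
Brewster: tan θ_B = n₂/n₁ = 0.9522.
θ_B = arctan(0.9522) = 43.60°.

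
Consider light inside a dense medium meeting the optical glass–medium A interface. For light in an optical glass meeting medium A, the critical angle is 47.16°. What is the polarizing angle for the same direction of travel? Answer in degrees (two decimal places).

n₂/n₁ = sin θ_c = sin 47.16° = 0.7333.
tan θ_B equals the same ratio, so θ_B = arctan(0.7333) = 36.25°.

θ_B ≈ 36.25°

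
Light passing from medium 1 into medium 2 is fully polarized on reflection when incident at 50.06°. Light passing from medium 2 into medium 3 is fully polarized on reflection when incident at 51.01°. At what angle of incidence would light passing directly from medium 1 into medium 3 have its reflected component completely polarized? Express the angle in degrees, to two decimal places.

θ_B ≈ 55.87°

Each Brewster angle gives a ratio: n₂/n₁ = tan 50.06° = 1.1943, n₃/n₂ = tan 51.01° = 1.2353.
So n₃/n₁ = (n₂/n₁)(n₃/n₂) = 1.1943 × 1.2353 = 1.4754.
θ_B(1→3) = arctan(1.4754) = 55.87°.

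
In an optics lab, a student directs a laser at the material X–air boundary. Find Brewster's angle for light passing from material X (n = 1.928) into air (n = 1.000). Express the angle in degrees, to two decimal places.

tan θ_B = n₂/n₁ = 1.000/1.928 = 0.5187. Taking the arctangent, θ_B = 27.41°.

θ_B ≈ 27.41°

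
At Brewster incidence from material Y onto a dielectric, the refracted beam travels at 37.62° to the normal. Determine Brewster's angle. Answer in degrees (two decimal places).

At Brewster's angle the reflected and refracted rays are perpendicular, so θ_B + θ_t = 90°.
So θ_B = 90° − θ_t = 90° − 37.62° = 52.38°.

θ_B ≈ 52.38°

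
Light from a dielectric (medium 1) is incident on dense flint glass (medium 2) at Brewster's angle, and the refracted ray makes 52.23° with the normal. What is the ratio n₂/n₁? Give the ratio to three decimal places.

n₂/n₁ ≈ 0.775

θ_B + θ_t = 90°, so θ_B = 90° − 52.23° = 37.77°.
tan θ_B = n₂/n₁, so n₂/n₁ = tan 37.77° = 0.775.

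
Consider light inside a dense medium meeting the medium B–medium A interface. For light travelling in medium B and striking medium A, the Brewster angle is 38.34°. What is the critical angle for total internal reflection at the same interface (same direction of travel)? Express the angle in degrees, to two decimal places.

θ_c ≈ 52.27°

tan θ_B = n₂/n₁ = tan 38.34° = 0.7909.
Total internal reflection: sin θ_c = n₂/n₁ = 0.7909.
θ_c = arcsin(0.7909) = 52.27°.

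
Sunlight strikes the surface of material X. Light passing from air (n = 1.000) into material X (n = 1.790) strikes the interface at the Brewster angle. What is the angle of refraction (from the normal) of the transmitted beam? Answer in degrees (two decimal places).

First find Brewster's angle: tan θ_B = 1.790/1.000 = 1.7900, giving θ_B = 60.81°.
The refracted ray is perpendicular to the reflected ray, so θ_t = 90° − θ_B = 29.19°.

θ_t ≈ 29.19°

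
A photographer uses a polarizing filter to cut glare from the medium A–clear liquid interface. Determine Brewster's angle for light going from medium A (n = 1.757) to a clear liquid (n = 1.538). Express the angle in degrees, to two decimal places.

The reflected p-component vanishes when tan θ_B = n₂/n₁.
Here n₂/n₁ = 1.538/1.757 = 0.8754, and Brewster's law gives tan θ_B = n₂/n₁.
So θ_B = arctan 0.8754 = 41.20°.

θ_B ≈ 41.20°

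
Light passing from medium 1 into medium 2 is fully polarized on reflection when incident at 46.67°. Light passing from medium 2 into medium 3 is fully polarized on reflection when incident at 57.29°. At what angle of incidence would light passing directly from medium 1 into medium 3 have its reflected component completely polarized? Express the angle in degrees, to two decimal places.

θ_B ≈ 58.79°

n₂/n₁ = tan 46.67° = 1.0601 and n₃/n₂ = tan 57.29° = 1.5571.
Multiplying, n₃/n₁ = 1.0601 × 1.5571 = 1.6506, and θ_B(1→3) = arctan 1.6506 = 58.79°.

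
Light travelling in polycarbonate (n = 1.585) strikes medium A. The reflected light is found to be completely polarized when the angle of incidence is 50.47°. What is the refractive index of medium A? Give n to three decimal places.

At the polarizing angle, tan θ_B = n₂/n₁ with n₁ on the incident side (polycarbonate) and n₂ on the transmitted side (medium A).
n₂ = n₁ tan θ_B = 1.585 × tan 50.47° = 1.921.

n ≈ 1.921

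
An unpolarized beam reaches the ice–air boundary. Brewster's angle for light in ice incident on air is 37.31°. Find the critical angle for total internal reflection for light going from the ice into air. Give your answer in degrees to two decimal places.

θ_c ≈ 49.65°

tan θ_B = n₂/n₁ = tan 37.31° = 0.7621.
Total internal reflection: sin θ_c = n₂/n₁ = 0.7621.
θ_c = arcsin(0.7621) = 49.65°.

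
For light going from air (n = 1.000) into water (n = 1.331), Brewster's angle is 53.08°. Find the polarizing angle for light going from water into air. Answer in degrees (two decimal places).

Reversing the direction swaps n₁ and n₂, so tan θ_B' = 1/tan θ_B and θ_B' = 90° − θ_B.
Hence θ_B' = 90° − 53.08° = 36.92°.

θ_B' ≈ 36.92°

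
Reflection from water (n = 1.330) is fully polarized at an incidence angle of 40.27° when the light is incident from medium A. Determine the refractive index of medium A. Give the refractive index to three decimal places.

At the Brewster angle, tan θ_B = n₂/n₁ with n₁ on the incident side (medium A) and n₂ on the transmitted side (water).
n₁ = n₂ / tan θ_B = 1.330 / tan 40.27° = 1.570.

n ≈ 1.570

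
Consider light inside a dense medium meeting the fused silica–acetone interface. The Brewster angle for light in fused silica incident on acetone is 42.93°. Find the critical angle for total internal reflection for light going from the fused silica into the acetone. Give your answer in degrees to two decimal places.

tan θ_B = n₂/n₁ = tan 42.93° = 0.9302.
Total internal reflection: sin θ_c = n₂/n₁ = 0.9302.
θ_c = arcsin(0.9302) = 68.47°.

θ_c ≈ 68.47°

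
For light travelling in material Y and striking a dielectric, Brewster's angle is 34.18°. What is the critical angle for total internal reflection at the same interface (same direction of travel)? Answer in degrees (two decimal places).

From Brewster, n₂/n₁ = tan θ_B = tan 34.18° = 0.6791.
Then sin θ_c = n₂/n₁ = 0.6791, so θ_c = arcsin 0.6791 = 42.77°.

θ_c ≈ 42.77°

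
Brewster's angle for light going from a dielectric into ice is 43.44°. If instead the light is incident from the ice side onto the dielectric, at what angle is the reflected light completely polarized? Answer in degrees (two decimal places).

θ_B' ≈ 46.56°

The two Brewster angles are complementary: θ_B' = 90° − θ_B = 90° − 43.44° = 46.56°.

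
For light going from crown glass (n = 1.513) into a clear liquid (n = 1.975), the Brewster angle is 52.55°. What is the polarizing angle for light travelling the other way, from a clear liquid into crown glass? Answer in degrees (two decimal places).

θ_B' ≈ 37.45°

Reversing the direction swaps n₁ and n₂, so tan θ_B' = 1/tan θ_B and θ_B' = 90° − θ_B.
Hence θ_B' = 90° − 52.55° = 37.45°.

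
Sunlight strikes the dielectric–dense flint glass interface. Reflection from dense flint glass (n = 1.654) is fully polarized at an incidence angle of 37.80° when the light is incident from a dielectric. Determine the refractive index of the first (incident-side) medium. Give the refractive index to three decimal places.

Full polarization of the reflected beam means tan θ_B = n₂/n₁, where n₁ is the incident medium (a dielectric).
n₁ = n₂ / tan θ_B = 1.654 / tan 37.80° = 2.132.

n ≈ 2.132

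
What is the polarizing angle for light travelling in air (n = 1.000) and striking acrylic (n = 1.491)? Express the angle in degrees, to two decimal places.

θ_B ≈ 56.15°

Brewster's condition: tan θ_B = n₂/n₁ = 1.491/1.000 = 1.4910.
So θ_B = arctan 1.4910 = 56.15°.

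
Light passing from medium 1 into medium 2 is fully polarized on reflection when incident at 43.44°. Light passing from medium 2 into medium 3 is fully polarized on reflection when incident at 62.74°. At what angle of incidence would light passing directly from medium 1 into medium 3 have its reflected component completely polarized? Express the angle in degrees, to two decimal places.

θ_B ≈ 61.45°

tan θ_B(1→2) = n₂/n₁ = tan 43.44° = 0.9470.
tan θ_B(2→3) = n₃/n₂ = tan 62.74° = 1.9408.
n₃/n₁ = 1.8379. Then tan θ_B(1→3) = n₃/n₁, so θ_B(1→3) = arctan(1.8379) = 61.45°.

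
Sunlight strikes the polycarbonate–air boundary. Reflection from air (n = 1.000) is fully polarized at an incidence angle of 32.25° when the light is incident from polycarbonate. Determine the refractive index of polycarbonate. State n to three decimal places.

Brewster's law: tan θ_B = n₂/n₁ (light incident in polycarbonate, refracted into air).
n₁ = n₂ / tan θ_B = 1.000 / tan 32.25° = 1.585.

n ≈ 1.585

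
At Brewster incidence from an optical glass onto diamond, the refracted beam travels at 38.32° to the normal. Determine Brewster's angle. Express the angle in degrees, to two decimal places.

θ_B ≈ 51.68°

Brewster's condition makes the reflected and refracted beams perpendicular: θ_B + θ_t = 90°.
So θ_B = 90° − θ_t = 90° − 38.32° = 51.68°.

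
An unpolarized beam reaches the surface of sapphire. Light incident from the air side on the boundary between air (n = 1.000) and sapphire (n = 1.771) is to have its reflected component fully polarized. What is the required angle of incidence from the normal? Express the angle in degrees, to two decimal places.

Brewster's condition: tan θ_B = n₂/n₁ = 1.771/1.000 = 1.7710.
So θ_B = arctan 1.7710 = 60.55°.

θ_B ≈ 60.55°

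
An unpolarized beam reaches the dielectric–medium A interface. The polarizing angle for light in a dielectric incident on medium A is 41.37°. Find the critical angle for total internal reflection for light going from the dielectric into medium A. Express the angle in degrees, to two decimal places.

From Brewster, n₂/n₁ = tan θ_B = tan 41.37° = 0.8807.
Then sin θ_c = n₂/n₁ = 0.8807, so θ_c = arcsin 0.8807 = 61.73°.

θ_c ≈ 61.73°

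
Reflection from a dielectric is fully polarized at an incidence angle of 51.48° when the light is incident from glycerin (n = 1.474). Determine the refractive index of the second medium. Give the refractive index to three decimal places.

Full polarization of the reflected beam means tan θ_B = n₂/n₁, where n₁ is the incident medium (glycerin).
n₂ = n₁ tan θ_B = 1.474 × tan 51.48° = 1.852.

n ≈ 1.852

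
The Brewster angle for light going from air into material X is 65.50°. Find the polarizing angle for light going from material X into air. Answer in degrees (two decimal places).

The two Brewster angles are complementary: θ_B' = 90° − θ_B = 90° − 65.50° = 24.50°.

θ_B' ≈ 24.50°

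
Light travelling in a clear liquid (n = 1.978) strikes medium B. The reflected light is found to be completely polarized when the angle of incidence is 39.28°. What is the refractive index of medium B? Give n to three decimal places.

At the polarizing angle, tan θ_B = n₂/n₁ with n₁ on the incident side (a clear liquid) and n₂ on the transmitted side (medium B).
n₂ = n₁ tan θ_B = 1.978 × tan 39.28° = 1.618.

n ≈ 1.618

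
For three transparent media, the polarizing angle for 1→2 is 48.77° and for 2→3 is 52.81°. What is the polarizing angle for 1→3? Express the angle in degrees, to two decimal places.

θ_B ≈ 56.38°

tan θ_B(1→2) = n₂/n₁ = tan 48.77° = 1.1411.
tan θ_B(2→3) = n₃/n₂ = tan 52.81° = 1.3179.
Multiplying, n₃/n₁ = 1.1411 × 1.3179 = 1.5039, and θ_B(1→3) = arctan 1.5039 = 56.38°.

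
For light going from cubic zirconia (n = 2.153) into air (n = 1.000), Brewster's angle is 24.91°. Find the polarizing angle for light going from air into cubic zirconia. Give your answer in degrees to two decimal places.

The two Brewster angles are complementary: θ_B' = 90° − θ_B = 90° − 24.91° = 65.09°.

θ_B' ≈ 65.09°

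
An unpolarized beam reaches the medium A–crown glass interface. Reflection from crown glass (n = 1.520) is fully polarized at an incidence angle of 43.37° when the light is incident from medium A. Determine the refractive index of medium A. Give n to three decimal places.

At the polarizing angle, tan θ_B = n₂/n₁ with n₁ on the incident side (medium A) and n₂ on the transmitted side (crown glass).
n₁ = n₂ / tan θ_B = 1.520 / tan 43.37° = 1.609.

n ≈ 1.609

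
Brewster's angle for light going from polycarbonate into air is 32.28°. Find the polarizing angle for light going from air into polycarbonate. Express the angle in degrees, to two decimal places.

tan θ_B' = n₁/n₂ = 1/tan θ_B, so θ_B' = 90° − θ_B.
θ_B' = 90° − 32.28° = 57.72°.

θ_B' ≈ 57.72°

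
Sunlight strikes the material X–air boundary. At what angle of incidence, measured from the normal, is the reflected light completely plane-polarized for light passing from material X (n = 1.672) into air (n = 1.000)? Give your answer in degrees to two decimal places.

θ_B ≈ 30.88°

Brewster's condition: tan θ_B = n₂/n₁ = 1.000/1.672 = 0.5981.
So θ_B = arctan 0.5981 = 30.88°.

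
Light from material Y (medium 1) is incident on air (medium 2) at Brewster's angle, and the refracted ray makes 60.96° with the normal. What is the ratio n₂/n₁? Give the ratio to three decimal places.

θ_B + θ_t = 90°, so θ_B = 90° − 60.96° = 29.04°.
Then n₂/n₁ = tan θ_B = tan 29.04° = 0.555.

n₂/n₁ ≈ 0.555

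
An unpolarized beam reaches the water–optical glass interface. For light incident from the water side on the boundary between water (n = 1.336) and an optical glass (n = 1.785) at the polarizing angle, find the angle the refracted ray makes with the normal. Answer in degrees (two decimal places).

First find Brewster's angle: tan θ_B = 1.785/1.336 = 1.3361, giving θ_B = 53.19°.
The refracted ray is perpendicular to the reflected ray, so θ_t = 90° − θ_B = 36.81°.

θ_t ≈ 36.81°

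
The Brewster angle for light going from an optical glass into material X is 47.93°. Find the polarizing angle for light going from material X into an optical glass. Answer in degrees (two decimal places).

θ_B' ≈ 42.07°

Reversing the direction swaps n₁ and n₂, so tan θ_B' = 1/tan θ_B and θ_B' = 90° − θ_B.
Hence θ_B' = 90° − 47.93° = 42.07°.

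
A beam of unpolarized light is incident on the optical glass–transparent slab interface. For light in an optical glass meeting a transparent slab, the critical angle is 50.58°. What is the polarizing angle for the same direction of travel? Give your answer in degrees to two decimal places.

θ_B ≈ 37.69°

sin θ_c = n₂/n₁, so n₂/n₁ = sin 50.58° = 0.7725.
Brewster: tan θ_B = n₂/n₁ = 0.7725.
θ_B = arctan(0.7725) = 37.69°.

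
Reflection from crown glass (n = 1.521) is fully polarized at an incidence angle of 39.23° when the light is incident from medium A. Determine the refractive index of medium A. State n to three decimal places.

n ≈ 1.863

Full polarization of the reflected beam means tan θ_B = n₂/n₁, where n₁ is the incident medium (medium A).
n₁ = n₂ / tan θ_B = 1.521 / tan 39.23° = 1.863.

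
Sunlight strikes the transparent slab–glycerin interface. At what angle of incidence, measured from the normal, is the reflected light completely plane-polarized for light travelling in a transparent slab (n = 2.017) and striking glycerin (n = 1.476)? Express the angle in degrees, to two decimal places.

θ_B ≈ 36.20°

tan θ_B = n₂/n₁ = 1.476/2.017 = 0.7318.
θ_B = arctan(0.7318) = 36.20°.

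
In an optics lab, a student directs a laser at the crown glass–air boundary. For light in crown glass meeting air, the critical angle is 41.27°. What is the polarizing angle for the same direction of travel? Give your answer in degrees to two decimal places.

sin θ_c = n₂/n₁, so n₂/n₁ = sin 41.27° = 0.6596.
Brewster: tan θ_B = n₂/n₁ = 0.6596.
θ_B = arctan(0.6596) = 33.41°.

θ_B ≈ 33.41°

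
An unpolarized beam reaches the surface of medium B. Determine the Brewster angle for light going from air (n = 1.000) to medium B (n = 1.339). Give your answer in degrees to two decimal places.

The reflected p-component vanishes when tan θ_B = n₂/n₁.
tan θ_B = n₂/n₁ = 1.339/1.000 = 1.3390.
So θ_B = arctan 1.3390 = 53.25°.

θ_B ≈ 53.25°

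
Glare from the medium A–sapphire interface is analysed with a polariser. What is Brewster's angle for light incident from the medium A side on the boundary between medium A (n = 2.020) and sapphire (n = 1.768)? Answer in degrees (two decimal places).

At Brewster's angle the reflected and refracted rays are perpendicular, which with Snell's law gives tan θ_B = n₂/n₁.
tan θ_B = n₂/n₁ = 1.768/2.020 = 0.8752.
So θ_B = arctan 0.8752 = 41.19°.

θ_B ≈ 41.19°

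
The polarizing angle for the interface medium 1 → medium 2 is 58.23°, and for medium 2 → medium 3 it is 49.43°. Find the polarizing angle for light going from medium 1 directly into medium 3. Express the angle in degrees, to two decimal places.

θ_B ≈ 62.07°

tan θ_B(1→2) = n₂/n₁ = tan 58.23° = 1.6147.
tan θ_B(2→3) = n₃/n₂ = tan 49.43° = 1.1680.
Multiplying, n₃/n₁ = 1.6147 × 1.1680 = 1.8859, and θ_B(1→3) = arctan 1.8859 = 62.07°.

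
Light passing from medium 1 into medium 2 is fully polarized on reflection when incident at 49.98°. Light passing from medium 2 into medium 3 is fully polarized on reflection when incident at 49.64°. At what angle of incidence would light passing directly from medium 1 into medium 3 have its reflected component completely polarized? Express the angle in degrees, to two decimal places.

θ_B ≈ 54.49°

n₂/n₁ = tan 49.98° = 1.1909 and n₃/n₂ = tan 49.64° = 1.1767.
Multiplying, n₃/n₁ = 1.1909 × 1.1767 = 1.4013, and θ_B(1→3) = arctan 1.4013 = 54.49°.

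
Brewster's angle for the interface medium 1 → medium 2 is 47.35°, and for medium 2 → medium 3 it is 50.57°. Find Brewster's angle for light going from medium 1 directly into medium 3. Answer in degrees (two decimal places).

θ_B ≈ 52.86°

tan θ_B(1→2) = n₂/n₁ = tan 47.35° = 1.0856.
tan θ_B(2→3) = n₃/n₂ = tan 50.57° = 1.2161.
Multiplying, n₃/n₁ = 1.0856 × 1.2161 = 1.3202, and θ_B(1→3) = arctan 1.3202 = 52.86°.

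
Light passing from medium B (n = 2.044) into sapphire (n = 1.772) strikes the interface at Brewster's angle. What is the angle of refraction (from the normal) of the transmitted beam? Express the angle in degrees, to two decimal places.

θ_B = arctan(n₂/n₁) = arctan(1.772/2.044) = 40.92°.
At Brewster's angle the reflected and refracted rays are perpendicular, so θ_t = 90° − θ_B = 90° − 40.92° = 49.08°.

θ_t ≈ 49.08°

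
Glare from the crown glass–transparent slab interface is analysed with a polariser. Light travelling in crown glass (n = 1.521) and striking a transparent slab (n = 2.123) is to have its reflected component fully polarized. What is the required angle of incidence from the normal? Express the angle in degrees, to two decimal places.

The reflected p-component vanishes when tan θ_B = n₂/n₁.
Here n₂/n₁ = 2.123/1.521 = 1.3958, and Brewster's law gives tan θ_B = n₂/n₁.
θ_B = arctan(1.3958) = 54.38°.

θ_B ≈ 54.38°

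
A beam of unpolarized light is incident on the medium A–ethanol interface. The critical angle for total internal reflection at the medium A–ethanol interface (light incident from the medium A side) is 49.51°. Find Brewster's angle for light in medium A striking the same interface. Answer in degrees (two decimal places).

At the critical angle sin θ_c = n₂/n₁, giving n₂/n₁ = sin 49.51° = 0.7605.
Then tan θ_B = n₂/n₁ = 0.7605, so θ_B = arctan 0.7605 = 37.25°.

θ_B ≈ 37.25°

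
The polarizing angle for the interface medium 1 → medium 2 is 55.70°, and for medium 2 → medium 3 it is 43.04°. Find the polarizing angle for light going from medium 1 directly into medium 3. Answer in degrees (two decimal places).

θ_B ≈ 53.85°

tan θ_B(1→2) = n₂/n₁ = tan 55.70° = 1.4659.
tan θ_B(2→3) = n₃/n₂ = tan 43.04° = 0.9338.
So n₃/n₁ = (n₂/n₁)(n₃/n₂) = 1.4659 × 0.9338 = 1.3689.
θ_B(1→3) = arctan(1.3689) = 53.85°.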